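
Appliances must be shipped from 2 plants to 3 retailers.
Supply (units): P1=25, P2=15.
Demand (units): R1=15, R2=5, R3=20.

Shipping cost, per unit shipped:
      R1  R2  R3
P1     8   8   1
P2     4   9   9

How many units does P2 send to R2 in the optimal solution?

The minimum-cost plan:
  P1–R2: 5 units
  P1–R3: 20 units
  P2–R1: 15 units
Total cost = 120.
The route P2→R2 is not used.

0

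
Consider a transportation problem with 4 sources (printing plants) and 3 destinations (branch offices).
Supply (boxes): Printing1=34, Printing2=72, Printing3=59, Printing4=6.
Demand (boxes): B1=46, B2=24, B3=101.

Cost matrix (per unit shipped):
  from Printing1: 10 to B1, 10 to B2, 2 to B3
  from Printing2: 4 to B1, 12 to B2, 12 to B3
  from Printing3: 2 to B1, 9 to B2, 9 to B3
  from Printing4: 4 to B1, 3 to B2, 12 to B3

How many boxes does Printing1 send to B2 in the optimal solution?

0

Optimal shipments:
  Printing1->B3: 34 boxes
  Printing2->B1: 46 boxes
  Printing2->B3: 26 boxes
  Printing3->B2: 18 boxes
  Printing3->B3: 41 boxes
  Printing4->B2: 6 boxes
Total cost = 1113.
The route Printing1→B2 is not used.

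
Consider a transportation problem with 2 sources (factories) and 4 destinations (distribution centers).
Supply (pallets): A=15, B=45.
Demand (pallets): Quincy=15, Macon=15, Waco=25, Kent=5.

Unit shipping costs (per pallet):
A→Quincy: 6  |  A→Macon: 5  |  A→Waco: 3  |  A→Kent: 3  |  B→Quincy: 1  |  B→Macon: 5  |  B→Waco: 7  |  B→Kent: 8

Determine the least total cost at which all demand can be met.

240

One minimum-cost allocation:
  A–Waco: 10 pallets
  A–Kent: 5 pallets
  B–Quincy: 15 pallets
  B–Macon: 15 pallets
  B–Waco: 15 pallets
Total cost = 240.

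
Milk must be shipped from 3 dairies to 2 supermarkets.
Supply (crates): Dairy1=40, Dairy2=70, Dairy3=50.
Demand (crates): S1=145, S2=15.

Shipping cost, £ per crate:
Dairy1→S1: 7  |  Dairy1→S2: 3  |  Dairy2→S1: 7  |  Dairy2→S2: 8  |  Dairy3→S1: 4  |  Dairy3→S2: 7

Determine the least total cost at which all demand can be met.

A cheapest plan:
  Dairy1 to S1: 25 crates
  Dairy1 to S2: 15 crates
  Dairy2 to S1: 70 crates
  Dairy3 to S1: 50 crates
Total cost = £910.
(Supply check: Dairy1 ships 40; Dairy2 ships 70; Dairy3 ships 50.)

910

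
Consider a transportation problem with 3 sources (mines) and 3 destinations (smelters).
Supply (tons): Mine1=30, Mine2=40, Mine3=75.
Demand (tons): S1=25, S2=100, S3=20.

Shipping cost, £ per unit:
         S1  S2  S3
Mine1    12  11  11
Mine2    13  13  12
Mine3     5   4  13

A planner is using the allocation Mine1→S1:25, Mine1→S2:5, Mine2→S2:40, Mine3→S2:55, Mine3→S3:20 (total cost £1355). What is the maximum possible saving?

220

Current plan cost = 25·12 + 5·11 + 40·13 + 55·4 + 20·13 = £1355.
Optimal plan:
  Mine1→S2: 25 tons
  Mine1→S3: 5 tons
  Mine2→S1: 25 tons
  Mine2→S3: 15 tons
  Mine3→S2: 75 tons
Optimal cost = £1135.
Saving = 1355 − 1135 = £220.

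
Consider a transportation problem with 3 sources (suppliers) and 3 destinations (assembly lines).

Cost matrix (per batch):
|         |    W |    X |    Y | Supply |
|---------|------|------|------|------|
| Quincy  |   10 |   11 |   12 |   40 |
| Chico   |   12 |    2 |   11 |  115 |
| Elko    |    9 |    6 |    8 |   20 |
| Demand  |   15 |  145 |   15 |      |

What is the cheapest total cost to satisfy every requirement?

An optimal shipping plan:
  Quincy→W: 15 × 10 = 150
  Quincy→X: 10 × 11 = 110
  Quincy→Y: 15 × 12 = 180
  Chico→X: 115 × 2 = 230
  Elko→X: 20 × 6 = 120
Total = 150 + 110 + 180 + 230 + 120 = 790.

790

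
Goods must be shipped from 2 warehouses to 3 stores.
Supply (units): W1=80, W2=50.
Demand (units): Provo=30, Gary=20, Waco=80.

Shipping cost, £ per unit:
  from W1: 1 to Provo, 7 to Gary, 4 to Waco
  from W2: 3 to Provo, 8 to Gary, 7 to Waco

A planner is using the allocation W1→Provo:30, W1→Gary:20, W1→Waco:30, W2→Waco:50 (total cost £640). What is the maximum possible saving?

Current plan cost = 30·1 + 20·7 + 30·4 + 50·7 = £640.
Optimal plan:
  W1 to Waco: 80 × £4 = £320
  W2 to Provo: 30 × £3 = £90
  W2 to Gary: 20 × £8 = £160
Optimal cost = £570.
Saving = 640 − 570 = £70.

70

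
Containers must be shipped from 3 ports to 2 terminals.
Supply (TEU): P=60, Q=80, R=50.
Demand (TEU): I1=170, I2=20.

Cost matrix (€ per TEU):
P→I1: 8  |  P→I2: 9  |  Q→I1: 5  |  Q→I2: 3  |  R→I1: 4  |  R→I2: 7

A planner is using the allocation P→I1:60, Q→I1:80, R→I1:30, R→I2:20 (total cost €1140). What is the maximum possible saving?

100

Current plan cost = 60·8 + 80·5 + 30·4 + 20·7 = €1140.
Optimal plan:
  P→I1: 60 × €8 = €480
  Q→I1: 60 × €5 = €300
  Q→I2: 20 × €3 = €60
  R→I1: 50 × €4 = €200
Optimal cost = €1040.
Saving = 1140 − 1040 = €100.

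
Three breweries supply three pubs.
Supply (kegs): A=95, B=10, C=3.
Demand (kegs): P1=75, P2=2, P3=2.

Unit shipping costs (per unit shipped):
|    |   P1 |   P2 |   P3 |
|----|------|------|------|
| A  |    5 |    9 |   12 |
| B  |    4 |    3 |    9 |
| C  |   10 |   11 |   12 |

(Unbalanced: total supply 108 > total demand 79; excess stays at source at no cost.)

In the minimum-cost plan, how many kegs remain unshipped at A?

Minimum-cost shipments:
  A→P1: 69 × 5 = 345
  B→P1: 6 × 4 = 24
  B→P2: 2 × 3 = 6
  B→P3: 2 × 9 = 18
Total cost = 393.
A ships 69 of its 95, leaving 26.

26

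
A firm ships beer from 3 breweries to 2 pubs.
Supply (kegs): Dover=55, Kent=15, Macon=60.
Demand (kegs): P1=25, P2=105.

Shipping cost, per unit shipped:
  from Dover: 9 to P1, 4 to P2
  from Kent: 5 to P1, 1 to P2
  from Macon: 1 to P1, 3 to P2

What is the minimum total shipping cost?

365

An optimal shipping plan:
  Dover->P2: 55 × 4 = 220
  Kent->P2: 15 × 1 = 15
  Macon->P1: 25 × 1 = 25
  Macon->P2: 35 × 3 = 105
Total = 220 + 15 + 25 + 105 = 365.
(Supply check: Dover ships 55; Kent ships 15; Macon ships 60.)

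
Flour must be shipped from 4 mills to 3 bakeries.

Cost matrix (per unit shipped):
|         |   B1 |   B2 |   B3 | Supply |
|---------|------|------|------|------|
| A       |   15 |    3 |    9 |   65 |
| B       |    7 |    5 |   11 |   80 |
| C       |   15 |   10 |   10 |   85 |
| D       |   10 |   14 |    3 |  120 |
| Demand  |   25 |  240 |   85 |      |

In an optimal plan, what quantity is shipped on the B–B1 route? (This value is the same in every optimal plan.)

0

The minimum-cost plan:
  A to B2: 65 × 3 = 195
  B to B2: 80 × 5 = 400
  C to B2: 85 × 10 = 850
  D to B1: 25 × 10 = 250
  D to B2: 10 × 14 = 140
  D to B3: 85 × 3 = 255
Total cost = 2090.
The route B→B1 is not used.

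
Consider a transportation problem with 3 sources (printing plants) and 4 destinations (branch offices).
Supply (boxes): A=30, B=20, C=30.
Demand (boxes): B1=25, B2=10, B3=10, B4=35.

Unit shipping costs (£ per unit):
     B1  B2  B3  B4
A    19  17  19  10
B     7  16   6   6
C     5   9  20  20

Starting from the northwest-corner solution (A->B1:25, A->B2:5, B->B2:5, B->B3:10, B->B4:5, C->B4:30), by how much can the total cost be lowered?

Current plan cost = 25·19 + 5·17 + 5·16 + 10·6 + 5·6 + 30·20 = £1330.
Optimal plan:
  A to B4: 30 × £10 = £300
  B to B1: 5 × £7 = £35
  B to B3: 10 × £6 = £60
  B to B4: 5 × £6 = £30
  C to B1: 20 × £5 = £100
  C to B2: 10 × £9 = £90
Optimal cost = £615.
Saving = 1330 − 615 = £715.

715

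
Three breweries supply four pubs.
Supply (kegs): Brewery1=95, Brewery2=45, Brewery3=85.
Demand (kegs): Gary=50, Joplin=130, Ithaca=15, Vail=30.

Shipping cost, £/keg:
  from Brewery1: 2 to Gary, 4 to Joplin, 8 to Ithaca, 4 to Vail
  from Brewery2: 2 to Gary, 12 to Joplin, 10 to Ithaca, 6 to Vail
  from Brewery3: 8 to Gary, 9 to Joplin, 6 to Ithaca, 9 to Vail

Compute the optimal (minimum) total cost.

One minimum-cost allocation:
  Brewery1 to Gary: 5 × £2 = £10
  Brewery1 to Joplin: 90 × £4 = £360
  Brewery2 to Gary: 45 × £2 = £90
  Brewery3 to Joplin: 40 × £9 = £360
  Brewery3 to Ithaca: 15 × £6 = £90
  Brewery3 to Vail: 30 × £9 = £270
Total = 10 + 360 + 90 + 360 + 90 + 270 = £1180.
(Supply check: Brewery1 ships 95; Brewery2 ships 45; Brewery3 ships 85.)

1180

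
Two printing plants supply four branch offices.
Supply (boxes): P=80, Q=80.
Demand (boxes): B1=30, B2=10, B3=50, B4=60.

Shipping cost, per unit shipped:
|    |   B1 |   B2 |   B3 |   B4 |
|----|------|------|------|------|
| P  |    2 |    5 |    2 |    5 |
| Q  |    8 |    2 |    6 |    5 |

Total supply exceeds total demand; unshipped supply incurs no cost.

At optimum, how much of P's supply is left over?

0

An optimal plan:
  P->B1: 30 × 2 = 60
  P->B3: 50 × 2 = 100
  Q->B2: 10 × 2 = 20
  Q->B4: 60 × 5 = 300
Total cost = 480.
P ships 80 of its 80, leaving 0.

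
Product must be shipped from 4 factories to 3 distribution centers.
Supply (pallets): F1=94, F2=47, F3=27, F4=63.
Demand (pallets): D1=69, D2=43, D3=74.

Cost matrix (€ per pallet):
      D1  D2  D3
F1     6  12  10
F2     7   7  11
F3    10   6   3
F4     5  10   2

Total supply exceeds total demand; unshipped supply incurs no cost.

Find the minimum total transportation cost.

Optimal allocation:
  F1->D1: 69 × €6 = €414
  F2->D2: 27 × €7 = €189
  F3->D2: 16 × €6 = €96
  F3->D3: 11 × €3 = €33
  F4->D3: 63 × €2 = €126
Total = 414 + 189 + 96 + 33 + 126 = €858.
(Supply check: F1 ships 69; F2 ships 27; F3 ships 27; F4 ships 63.)

858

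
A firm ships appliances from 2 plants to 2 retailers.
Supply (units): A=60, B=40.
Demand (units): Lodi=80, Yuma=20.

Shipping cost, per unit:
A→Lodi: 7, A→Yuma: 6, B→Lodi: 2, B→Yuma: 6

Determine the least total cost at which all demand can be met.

One minimum-cost allocation:
  A->Lodi: 40 × 7 = 280
  A->Yuma: 20 × 6 = 120
  B->Lodi: 40 × 2 = 80
Total = 280 + 120 + 80 = 480.

480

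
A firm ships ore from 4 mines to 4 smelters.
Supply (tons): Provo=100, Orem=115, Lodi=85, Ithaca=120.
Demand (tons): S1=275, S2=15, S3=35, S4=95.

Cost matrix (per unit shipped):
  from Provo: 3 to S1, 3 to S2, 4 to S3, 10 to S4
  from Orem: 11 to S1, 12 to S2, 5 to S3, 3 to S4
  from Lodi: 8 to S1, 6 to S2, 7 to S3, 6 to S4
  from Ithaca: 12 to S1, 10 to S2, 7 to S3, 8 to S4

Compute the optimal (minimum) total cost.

2700

One minimum-cost allocation:
  Provo to S1: 100 × 3 = 300
  Orem to S3: 20 × 5 = 100
  Orem to S4: 95 × 3 = 285
  Lodi to S1: 85 × 8 = 680
  Ithaca to S1: 90 × 12 = 1080
  Ithaca to S2: 15 × 10 = 150
  Ithaca to S3: 15 × 7 = 105
Total = 300 + 100 + 285 + 680 + 1080 + 150 + 105 = 2700.
(Supply check: Provo ships 100; Orem ships 115; Lodi ships 85; Ithaca ships 120.)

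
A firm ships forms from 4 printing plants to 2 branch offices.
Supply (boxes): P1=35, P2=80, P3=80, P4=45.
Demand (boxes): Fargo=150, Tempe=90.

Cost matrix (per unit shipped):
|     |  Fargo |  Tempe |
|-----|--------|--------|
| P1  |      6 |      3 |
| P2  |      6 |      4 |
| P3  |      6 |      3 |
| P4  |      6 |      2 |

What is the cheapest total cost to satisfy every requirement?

An optimal shipping plan:
  P1→Fargo: 35 × 6 = 210
  P2→Fargo: 80 × 6 = 480
  P3→Fargo: 35 × 6 = 210
  P3→Tempe: 45 × 3 = 135
  P4→Tempe: 45 × 2 = 90
Total = 210 + 480 + 210 + 135 + 90 = 1125.
(Supply check: P1 ships 35; P2 ships 80; P3 ships 80; P4 ships 45.)

1125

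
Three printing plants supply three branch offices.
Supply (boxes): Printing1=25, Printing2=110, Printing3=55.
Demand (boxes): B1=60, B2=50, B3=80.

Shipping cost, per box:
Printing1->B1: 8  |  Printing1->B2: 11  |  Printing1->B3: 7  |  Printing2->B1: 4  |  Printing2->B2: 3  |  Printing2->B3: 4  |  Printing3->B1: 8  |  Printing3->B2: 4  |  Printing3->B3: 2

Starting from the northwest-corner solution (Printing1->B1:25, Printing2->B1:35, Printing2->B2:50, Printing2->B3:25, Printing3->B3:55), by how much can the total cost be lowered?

25

Current plan cost = 25·8 + 35·4 + 50·3 + 25·4 + 55·2 = 700.
Optimal plan:
  Printing1->B3: 25 × 7 = 175
  Printing2->B1: 60 × 4 = 240
  Printing2->B2: 50 × 3 = 150
  Printing3->B3: 55 × 2 = 110
Optimal cost = 675.
Saving = 700 − 675 = 25.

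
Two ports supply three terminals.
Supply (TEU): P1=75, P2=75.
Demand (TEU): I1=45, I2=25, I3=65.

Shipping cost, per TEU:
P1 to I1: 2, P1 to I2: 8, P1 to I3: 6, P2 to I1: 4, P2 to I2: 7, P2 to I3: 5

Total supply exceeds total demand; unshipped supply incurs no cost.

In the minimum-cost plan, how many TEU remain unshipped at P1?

An optimal plan:
  P1->I1: 45 × 2 = 90
  P1->I2: 15 × 8 = 120
  P2->I2: 10 × 7 = 70
  P2->I3: 65 × 5 = 325
Total cost = 605.
P1 ships 60 of its 75, leaving 15.

15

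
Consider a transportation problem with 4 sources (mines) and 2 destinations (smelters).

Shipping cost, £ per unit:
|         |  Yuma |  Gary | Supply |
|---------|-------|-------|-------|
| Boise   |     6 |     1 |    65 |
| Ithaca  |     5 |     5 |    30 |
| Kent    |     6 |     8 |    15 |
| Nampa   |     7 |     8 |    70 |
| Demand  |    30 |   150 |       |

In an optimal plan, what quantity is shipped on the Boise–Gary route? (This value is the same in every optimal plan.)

The minimum-cost plan:
  Boise→Gary: 65 × £1 = £65
  Ithaca→Gary: 30 × £5 = £150
  Kent→Yuma: 15 × £6 = £90
  Nampa→Yuma: 15 × £7 = £105
  Nampa→Gary: 55 × £8 = £440
Total cost = £850.
So Boise→Gary carries 65 tons.

65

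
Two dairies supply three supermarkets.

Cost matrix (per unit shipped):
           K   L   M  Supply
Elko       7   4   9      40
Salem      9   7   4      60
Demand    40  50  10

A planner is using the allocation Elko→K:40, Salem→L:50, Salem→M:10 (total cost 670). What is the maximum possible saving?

Current plan cost = 40·7 + 50·7 + 10·4 = 670.
Optimal plan:
  Elko→L: 40 × 4 = 160
  Salem→K: 40 × 9 = 360
  Salem→L: 10 × 7 = 70
  Salem→M: 10 × 4 = 40
Optimal cost = 630.
Saving = 670 − 630 = 40.

40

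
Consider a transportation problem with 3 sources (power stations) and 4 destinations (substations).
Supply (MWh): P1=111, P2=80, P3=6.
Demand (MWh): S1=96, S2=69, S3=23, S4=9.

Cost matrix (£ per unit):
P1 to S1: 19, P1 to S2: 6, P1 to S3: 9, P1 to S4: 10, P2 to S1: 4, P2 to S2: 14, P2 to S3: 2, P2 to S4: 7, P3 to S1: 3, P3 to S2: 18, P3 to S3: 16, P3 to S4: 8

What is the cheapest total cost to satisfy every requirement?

Optimal allocation:
  P1 to S1: 10 × £19 = £190
  P1 to S2: 69 × £6 = £414
  P1 to S3: 23 × £9 = £207
  P1 to S4: 9 × £10 = £90
  P2 to S1: 80 × £4 = £320
  P3 to S1: 6 × £3 = £18
Total = 190 + 414 + 207 + 90 + 320 + 18 = £1239.
(Supply check: P1 ships 111; P2 ships 80; P3 ships 6.)

1239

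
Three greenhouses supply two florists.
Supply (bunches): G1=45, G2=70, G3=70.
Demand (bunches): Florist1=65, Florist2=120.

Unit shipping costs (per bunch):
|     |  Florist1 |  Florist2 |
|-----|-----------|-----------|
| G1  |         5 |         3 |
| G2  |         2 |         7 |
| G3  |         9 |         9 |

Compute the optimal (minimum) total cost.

Optimal allocation:
  G1→Florist2: 45 bunches
  G2→Florist1: 65 bunches
  G2→Florist2: 5 bunches
  G3→Florist2: 70 bunches
Total cost = 930.
(Supply check: G1 ships 45; G2 ships 70; G3 ships 70.)

930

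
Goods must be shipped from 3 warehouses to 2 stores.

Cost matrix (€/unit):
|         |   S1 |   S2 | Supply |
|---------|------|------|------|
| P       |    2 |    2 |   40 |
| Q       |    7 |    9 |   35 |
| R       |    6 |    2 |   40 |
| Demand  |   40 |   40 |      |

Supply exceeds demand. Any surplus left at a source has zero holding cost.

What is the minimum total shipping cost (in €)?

An optimal shipping plan:
  P→S1: 40 × €2 = €80
  R→S2: 40 × €2 = €80
Total = 80 + 80 = €160.
(Supply check: P ships 40; Q ships 0; R ships 40.)

160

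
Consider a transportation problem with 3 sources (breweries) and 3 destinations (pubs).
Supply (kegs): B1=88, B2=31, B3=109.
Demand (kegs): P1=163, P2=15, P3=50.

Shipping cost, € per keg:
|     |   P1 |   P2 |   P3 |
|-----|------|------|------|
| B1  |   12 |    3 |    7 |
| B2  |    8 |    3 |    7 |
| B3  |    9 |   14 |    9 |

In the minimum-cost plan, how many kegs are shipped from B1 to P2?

Optimal shipments:
  B1→P1: 23 kegs
  B1→P2: 15 kegs
  B1→P3: 50 kegs
  B2→P1: 31 kegs
  B3→P1: 109 kegs
Total cost = €1900.
So B1→P2 carries 15 kegs.

15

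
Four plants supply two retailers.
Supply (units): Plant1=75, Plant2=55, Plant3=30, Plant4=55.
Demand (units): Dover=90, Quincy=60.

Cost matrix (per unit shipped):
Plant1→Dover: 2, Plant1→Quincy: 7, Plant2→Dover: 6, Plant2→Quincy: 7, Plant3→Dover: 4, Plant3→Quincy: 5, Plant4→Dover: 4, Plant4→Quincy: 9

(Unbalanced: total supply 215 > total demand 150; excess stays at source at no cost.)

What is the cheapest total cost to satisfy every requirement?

Optimal allocation:
  Plant1->Dover: 75 × 2 = 150
  Plant2->Quincy: 30 × 7 = 210
  Plant3->Quincy: 30 × 5 = 150
  Plant4->Dover: 15 × 4 = 60
Total = 150 + 210 + 150 + 60 = 570.
(Supply check: Plant1 ships 75; Plant2 ships 30; Plant3 ships 30; Plant4 ships 15.)

570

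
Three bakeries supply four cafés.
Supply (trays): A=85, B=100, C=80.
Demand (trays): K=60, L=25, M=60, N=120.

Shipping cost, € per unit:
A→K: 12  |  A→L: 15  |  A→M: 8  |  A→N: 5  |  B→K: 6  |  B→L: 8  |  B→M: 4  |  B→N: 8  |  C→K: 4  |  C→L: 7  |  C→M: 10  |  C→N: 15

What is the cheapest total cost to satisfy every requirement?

An optimal shipping plan:
  A->N: 85 trays
  B->L: 5 trays
  B->M: 60 trays
  B->N: 35 trays
  C->K: 60 trays
  C->L: 20 trays
Total cost = €1365.
(Supply check: A ships 85; B ships 100; C ships 80.)

1365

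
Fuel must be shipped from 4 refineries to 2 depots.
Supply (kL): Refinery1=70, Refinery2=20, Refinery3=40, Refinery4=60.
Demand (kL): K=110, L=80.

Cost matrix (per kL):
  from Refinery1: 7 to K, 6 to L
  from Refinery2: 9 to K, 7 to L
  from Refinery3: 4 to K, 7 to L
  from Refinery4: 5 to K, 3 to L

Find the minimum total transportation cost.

970

One minimum-cost allocation:
  Refinery1–K: 70 × 7 = 490
  Refinery2–L: 20 × 7 = 140
  Refinery3–K: 40 × 4 = 160
  Refinery4–L: 60 × 3 = 180
Total = 490 + 140 + 160 + 180 = 970.
(Supply check: Refinery1 ships 70; Refinery2 ships 20; Refinery3 ships 40; Refinery4 ships 60.)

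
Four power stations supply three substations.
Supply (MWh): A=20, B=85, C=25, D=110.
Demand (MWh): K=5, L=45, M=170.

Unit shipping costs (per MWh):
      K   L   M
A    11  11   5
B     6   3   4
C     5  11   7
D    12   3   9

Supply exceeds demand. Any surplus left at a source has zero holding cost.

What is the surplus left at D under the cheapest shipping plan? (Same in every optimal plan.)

Minimum-cost shipments:
  A to M: 20 × 5 = 100
  B to M: 85 × 4 = 340
  C to K: 5 × 5 = 25
  C to M: 20 × 7 = 140
  D to L: 45 × 3 = 135
  D to M: 45 × 9 = 405
Total cost = 1145.
D ships 90 of its 110, leaving 20.

20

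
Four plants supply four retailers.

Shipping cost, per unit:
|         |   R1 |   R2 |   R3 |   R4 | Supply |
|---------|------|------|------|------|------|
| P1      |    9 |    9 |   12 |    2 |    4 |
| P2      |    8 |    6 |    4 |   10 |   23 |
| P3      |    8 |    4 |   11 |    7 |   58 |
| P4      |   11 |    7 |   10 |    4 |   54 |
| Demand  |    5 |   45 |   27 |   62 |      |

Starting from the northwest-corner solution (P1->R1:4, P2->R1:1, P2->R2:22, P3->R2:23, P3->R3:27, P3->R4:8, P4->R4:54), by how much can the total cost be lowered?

Current plan cost = 4·9 + 1·8 + 22·6 + 23·4 + 27·11 + 8·7 + 54·4 = 837.
Optimal plan:
  P1–R4: 4 × 2 = 8
  P2–R3: 23 × 4 = 92
  P3–R1: 5 × 8 = 40
  P3–R2: 45 × 4 = 180
  P3–R3: 4 × 11 = 44
  P3–R4: 4 × 7 = 28
  P4–R4: 54 × 4 = 216
Optimal cost = 608.
Saving = 837 − 608 = 229.

229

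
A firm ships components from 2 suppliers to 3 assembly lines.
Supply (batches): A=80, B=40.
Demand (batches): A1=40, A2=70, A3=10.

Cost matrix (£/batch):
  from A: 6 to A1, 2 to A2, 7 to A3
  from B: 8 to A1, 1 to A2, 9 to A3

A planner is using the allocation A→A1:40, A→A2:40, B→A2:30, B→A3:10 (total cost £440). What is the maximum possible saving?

Current plan cost = 40·6 + 40·2 + 30·1 + 10·9 = £440.
Optimal plan:
  A to A1: 40 batches
  A to A2: 30 batches
  A to A3: 10 batches
  B to A2: 40 batches
Optimal cost = £410.
Saving = 440 − 410 = £30.

30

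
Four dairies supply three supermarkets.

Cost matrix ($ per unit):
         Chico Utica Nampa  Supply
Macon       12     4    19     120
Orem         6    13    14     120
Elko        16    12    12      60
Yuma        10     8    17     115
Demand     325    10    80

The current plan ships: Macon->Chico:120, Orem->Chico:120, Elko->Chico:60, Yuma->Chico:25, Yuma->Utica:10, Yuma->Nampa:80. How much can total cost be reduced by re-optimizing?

720

Current plan cost = 120·12 + 120·6 + 60·16 + 25·10 + 10·8 + 80·17 = $4810.
Optimal plan:
  Macon–Chico: 90 × $12 = $1080
  Macon–Utica: 10 × $4 = $40
  Macon–Nampa: 20 × $19 = $380
  Orem–Chico: 120 × $6 = $720
  Elko–Nampa: 60 × $12 = $720
  Yuma–Chico: 115 × $10 = $1150
Optimal cost = $4090.
Saving = 4810 − 4090 = $720.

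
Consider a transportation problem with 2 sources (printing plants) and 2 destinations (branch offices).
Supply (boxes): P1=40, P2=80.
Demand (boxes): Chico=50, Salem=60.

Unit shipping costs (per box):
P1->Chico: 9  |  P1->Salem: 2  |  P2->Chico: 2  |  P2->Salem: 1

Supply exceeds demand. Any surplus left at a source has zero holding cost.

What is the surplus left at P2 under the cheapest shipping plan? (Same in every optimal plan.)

0

An optimal plan:
  P1–Salem: 30 boxes
  P2–Chico: 50 boxes
  P2–Salem: 30 boxes
Total cost = 190.
P2 ships 80 of its 80, leaving 0.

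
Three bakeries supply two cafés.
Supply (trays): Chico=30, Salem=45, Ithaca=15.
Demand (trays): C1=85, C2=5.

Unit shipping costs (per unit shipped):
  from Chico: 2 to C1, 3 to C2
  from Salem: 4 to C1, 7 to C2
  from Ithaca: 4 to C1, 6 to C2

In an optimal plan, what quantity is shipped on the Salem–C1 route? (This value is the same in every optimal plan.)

Solving gives:
  Chico to C1: 25 × 2 = 50
  Chico to C2: 5 × 3 = 15
  Salem to C1: 45 × 4 = 180
  Ithaca to C1: 15 × 4 = 60
Total cost = 305.
So Salem→C1 carries 45 trays.

45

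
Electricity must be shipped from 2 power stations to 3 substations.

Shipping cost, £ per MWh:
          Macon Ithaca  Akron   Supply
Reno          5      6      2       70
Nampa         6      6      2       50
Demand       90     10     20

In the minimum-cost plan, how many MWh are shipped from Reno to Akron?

0

Solving gives:
  Reno to Macon: 70 × £5 = £350
  Nampa to Macon: 20 × £6 = £120
  Nampa to Ithaca: 10 × £6 = £60
  Nampa to Akron: 20 × £2 = £40
Total cost = £570.
The route Reno→Akron is not used.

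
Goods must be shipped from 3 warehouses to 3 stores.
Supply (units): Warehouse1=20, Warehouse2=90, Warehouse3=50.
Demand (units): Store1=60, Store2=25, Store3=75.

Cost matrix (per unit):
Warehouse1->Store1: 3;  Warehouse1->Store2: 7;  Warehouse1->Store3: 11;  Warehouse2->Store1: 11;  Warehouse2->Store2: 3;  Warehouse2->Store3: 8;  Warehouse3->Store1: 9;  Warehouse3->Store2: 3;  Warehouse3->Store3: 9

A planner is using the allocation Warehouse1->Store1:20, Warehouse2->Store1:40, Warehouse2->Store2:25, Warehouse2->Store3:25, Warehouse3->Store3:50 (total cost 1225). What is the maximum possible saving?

Current plan cost = 20·3 + 40·11 + 25·3 + 25·8 + 50·9 = 1225.
Optimal plan:
  Warehouse1→Store1: 20 × 3 = 60
  Warehouse2→Store2: 15 × 3 = 45
  Warehouse2→Store3: 75 × 8 = 600
  Warehouse3→Store1: 40 × 9 = 360
  Warehouse3→Store2: 10 × 3 = 30
Optimal cost = 1095.
Saving = 1225 − 1095 = 130.

130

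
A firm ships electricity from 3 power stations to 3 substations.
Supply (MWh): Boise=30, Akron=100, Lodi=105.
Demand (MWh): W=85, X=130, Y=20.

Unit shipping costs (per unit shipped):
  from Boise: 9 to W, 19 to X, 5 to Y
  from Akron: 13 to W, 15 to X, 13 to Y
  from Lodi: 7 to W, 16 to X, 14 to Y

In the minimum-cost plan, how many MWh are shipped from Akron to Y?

0

Solving gives:
  Boise–W: 10 MWh
  Boise–Y: 20 MWh
  Akron–X: 100 MWh
  Lodi–W: 75 MWh
  Lodi–X: 30 MWh
Total cost = 2695.
The route Akron→Y is not used.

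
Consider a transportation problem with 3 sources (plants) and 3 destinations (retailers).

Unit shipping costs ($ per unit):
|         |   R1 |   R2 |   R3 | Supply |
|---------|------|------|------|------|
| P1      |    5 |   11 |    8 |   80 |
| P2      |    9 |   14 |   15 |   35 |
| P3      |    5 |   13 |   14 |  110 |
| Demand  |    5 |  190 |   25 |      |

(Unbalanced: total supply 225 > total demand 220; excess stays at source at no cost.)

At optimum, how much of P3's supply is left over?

0

An optimal plan:
  P1–R2: 55 × $11 = $605
  P1–R3: 25 × $8 = $200
  P2–R2: 30 × $14 = $420
  P3–R1: 5 × $5 = $25
  P3–R2: 105 × $13 = $1365
Total cost = $2615.
P3 ships 110 of its 110, leaving 0.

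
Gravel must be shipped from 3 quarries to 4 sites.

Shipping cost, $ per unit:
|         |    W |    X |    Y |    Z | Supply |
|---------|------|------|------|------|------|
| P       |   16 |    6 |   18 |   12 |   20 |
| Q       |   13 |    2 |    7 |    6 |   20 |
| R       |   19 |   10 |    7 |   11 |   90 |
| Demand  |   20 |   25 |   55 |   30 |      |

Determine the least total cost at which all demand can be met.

Optimal allocation:
  P–W: 15 truckloads
  P–X: 5 truckloads
  Q–X: 20 truckloads
  R–W: 5 truckloads
  R–Y: 55 truckloads
  R–Z: 30 truckloads
Total cost = $1120.

1120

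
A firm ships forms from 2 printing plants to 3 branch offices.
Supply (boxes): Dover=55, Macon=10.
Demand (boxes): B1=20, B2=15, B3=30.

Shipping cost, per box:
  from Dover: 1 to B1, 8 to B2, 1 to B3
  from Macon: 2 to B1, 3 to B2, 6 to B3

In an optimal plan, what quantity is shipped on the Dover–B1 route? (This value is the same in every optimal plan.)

The minimum-cost plan:
  Dover→B1: 20 × 1 = 20
  Dover→B2: 5 × 8 = 40
  Dover→B3: 30 × 1 = 30
  Macon→B2: 10 × 3 = 30
Total cost = 120.
So Dover→B1 carries 20 boxes.

20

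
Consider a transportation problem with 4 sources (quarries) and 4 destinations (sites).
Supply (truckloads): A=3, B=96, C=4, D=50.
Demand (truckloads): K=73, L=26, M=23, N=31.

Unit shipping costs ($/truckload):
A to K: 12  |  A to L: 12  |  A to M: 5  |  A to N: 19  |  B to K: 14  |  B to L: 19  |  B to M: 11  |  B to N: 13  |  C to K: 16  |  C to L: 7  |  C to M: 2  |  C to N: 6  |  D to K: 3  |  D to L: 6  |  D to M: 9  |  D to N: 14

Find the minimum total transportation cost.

One minimum-cost allocation:
  A to M: 3 × $5 = $15
  B to K: 45 × $14 = $630
  B to M: 20 × $11 = $220
  B to N: 31 × $13 = $403
  C to L: 4 × $7 = $28
  D to K: 28 × $3 = $84
  D to L: 22 × $6 = $132
Total = 15 + 630 + 220 + 403 + 28 + 84 + 132 = $1512.

1512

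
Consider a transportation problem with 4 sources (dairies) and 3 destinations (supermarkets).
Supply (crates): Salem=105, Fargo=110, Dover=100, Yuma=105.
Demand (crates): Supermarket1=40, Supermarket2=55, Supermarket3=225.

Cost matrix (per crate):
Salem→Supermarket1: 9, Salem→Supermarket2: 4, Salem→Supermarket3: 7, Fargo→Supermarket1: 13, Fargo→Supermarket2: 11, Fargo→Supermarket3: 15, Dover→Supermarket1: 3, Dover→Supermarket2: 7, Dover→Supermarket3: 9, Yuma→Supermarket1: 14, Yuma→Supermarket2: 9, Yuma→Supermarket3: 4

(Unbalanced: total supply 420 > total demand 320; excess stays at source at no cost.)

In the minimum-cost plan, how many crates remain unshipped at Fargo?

Minimum-cost shipments:
  Salem→Supermarket2: 45 × 4 = 180
  Salem→Supermarket3: 60 × 7 = 420
  Fargo→Supermarket2: 10 × 11 = 110
  Dover→Supermarket1: 40 × 3 = 120
  Dover→Supermarket3: 60 × 9 = 540
  Yuma→Supermarket3: 105 × 4 = 420
Total cost = 1790.
Fargo ships 10 of its 110, leaving 100.

100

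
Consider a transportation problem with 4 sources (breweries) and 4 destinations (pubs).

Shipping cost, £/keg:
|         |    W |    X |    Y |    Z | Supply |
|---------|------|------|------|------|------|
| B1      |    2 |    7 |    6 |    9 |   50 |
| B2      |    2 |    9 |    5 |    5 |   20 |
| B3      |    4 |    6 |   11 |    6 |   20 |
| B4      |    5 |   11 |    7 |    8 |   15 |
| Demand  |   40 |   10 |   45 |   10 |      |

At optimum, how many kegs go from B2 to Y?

20

Optimal shipments:
  B1–W: 40 × £2 = £80
  B1–Y: 10 × £6 = £60
  B2–Y: 20 × £5 = £100
  B3–X: 10 × £6 = £60
  B3–Z: 10 × £6 = £60
  B4–Y: 15 × £7 = £105
Total cost = £465.
So B2→Y carries 20 kegs.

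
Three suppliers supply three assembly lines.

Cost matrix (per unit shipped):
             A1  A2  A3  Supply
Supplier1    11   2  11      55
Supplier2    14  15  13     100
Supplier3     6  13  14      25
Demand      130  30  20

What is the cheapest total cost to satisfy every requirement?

An optimal shipping plan:
  Supplier1 to A1: 25 × 11 = 275
  Supplier1 to A2: 30 × 2 = 60
  Supplier2 to A1: 80 × 14 = 1120
  Supplier2 to A3: 20 × 13 = 260
  Supplier3 to A1: 25 × 6 = 150
Total = 275 + 60 + 1120 + 260 + 150 = 1865.

1865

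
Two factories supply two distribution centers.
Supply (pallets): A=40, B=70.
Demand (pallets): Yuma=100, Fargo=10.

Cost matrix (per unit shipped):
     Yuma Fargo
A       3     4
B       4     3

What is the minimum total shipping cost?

One minimum-cost allocation:
  A to Yuma: 40 × 3 = 120
  B to Yuma: 60 × 4 = 240
  B to Fargo: 10 × 3 = 30
Total = 120 + 240 + 30 = 390.
(Supply check: A ships 40; B ships 70.)

390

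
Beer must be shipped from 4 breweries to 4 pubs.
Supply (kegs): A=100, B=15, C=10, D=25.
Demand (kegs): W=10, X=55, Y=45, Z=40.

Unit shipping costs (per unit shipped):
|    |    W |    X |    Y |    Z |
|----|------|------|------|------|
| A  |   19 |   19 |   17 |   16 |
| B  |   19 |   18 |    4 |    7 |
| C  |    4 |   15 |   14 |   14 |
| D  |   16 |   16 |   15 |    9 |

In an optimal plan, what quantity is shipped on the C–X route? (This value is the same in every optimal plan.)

0

Solving gives:
  A->X: 55 × 19 = 1045
  A->Y: 30 × 17 = 510
  A->Z: 15 × 16 = 240
  B->Y: 15 × 4 = 60
  C->W: 10 × 4 = 40
  D->Z: 25 × 9 = 225
Total cost = 2120.
The route C→X is not used.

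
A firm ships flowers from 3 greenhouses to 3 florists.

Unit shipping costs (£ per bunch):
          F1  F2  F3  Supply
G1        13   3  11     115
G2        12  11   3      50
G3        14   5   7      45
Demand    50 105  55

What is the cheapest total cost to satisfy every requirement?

An optimal shipping plan:
  G1–F1: 10 × £13 = £130
  G1–F2: 105 × £3 = £315
  G2–F3: 50 × £3 = £150
  G3–F1: 40 × £14 = £560
  G3–F3: 5 × £7 = £35
Total = 130 + 315 + 150 + 560 + 35 = £1190.

1190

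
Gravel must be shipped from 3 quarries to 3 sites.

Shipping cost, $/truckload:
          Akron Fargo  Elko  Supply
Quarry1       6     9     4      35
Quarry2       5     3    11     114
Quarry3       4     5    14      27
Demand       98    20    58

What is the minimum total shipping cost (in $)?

916

Optimal allocation:
  Quarry1→Elko: 35 × $4 = $140
  Quarry2→Akron: 71 × $5 = $355
  Quarry2→Fargo: 20 × $3 = $60
  Quarry2→Elko: 23 × $11 = $253
  Quarry3→Akron: 27 × $4 = $108
Total = 140 + 355 + 60 + 253 + 108 = $916.
(Supply check: Quarry1 ships 35; Quarry2 ships 114; Quarry3 ships 27.)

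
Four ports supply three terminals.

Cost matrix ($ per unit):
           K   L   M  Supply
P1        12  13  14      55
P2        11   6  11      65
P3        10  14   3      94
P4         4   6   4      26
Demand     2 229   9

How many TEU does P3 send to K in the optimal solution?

The minimum-cost plan:
  P1 to L: 55 TEU
  P2 to L: 65 TEU
  P3 to K: 2 TEU
  P3 to L: 83 TEU
  P3 to M: 9 TEU
  P4 to L: 26 TEU
Total cost = $2470.
So P3→K carries 2 TEU.

2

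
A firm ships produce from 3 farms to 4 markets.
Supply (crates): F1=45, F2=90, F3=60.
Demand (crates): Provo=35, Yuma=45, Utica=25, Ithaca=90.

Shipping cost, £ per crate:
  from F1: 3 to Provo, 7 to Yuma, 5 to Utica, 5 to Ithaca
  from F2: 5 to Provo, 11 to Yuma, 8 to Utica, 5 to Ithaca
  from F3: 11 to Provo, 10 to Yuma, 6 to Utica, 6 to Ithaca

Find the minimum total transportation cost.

1125

One minimum-cost allocation:
  F1 to Yuma: 45 × £7 = £315
  F2 to Provo: 35 × £5 = £175
  F2 to Ithaca: 55 × £5 = £275
  F3 to Utica: 25 × £6 = £150
  F3 to Ithaca: 35 × £6 = £210
Total = 315 + 175 + 275 + 150 + 210 = £1125.
(Supply check: F1 ships 45; F2 ships 90; F3 ships 60.)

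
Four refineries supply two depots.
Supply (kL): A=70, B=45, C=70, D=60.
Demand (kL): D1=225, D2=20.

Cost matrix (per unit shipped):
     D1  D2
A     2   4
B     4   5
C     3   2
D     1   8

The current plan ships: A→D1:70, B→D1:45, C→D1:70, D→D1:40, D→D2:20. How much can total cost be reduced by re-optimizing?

Current plan cost = 70·2 + 45·4 + 70·3 + 40·1 + 20·8 = 730.
Optimal plan:
  A→D1: 70 × 2 = 140
  B→D1: 45 × 4 = 180
  C→D1: 50 × 3 = 150
  C→D2: 20 × 2 = 40
  D→D1: 60 × 1 = 60
Optimal cost = 570.
Saving = 730 − 570 = 160.

160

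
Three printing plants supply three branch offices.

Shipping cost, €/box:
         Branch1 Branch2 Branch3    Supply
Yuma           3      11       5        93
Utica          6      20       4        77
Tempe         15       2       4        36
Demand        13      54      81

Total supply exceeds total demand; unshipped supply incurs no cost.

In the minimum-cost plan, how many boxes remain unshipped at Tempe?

Minimum-cost shipments:
  Yuma to Branch1: 13 × €3 = €39
  Yuma to Branch2: 18 × €11 = €198
  Yuma to Branch3: 4 × €5 = €20
  Utica to Branch3: 77 × €4 = €308
  Tempe to Branch2: 36 × €2 = €72
Total cost = €637.
Tempe ships 36 of its 36, leaving 0.

0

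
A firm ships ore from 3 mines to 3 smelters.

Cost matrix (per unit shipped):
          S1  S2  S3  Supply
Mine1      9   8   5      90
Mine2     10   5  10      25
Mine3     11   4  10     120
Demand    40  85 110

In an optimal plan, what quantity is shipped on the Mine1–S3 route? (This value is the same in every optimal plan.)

The minimum-cost plan:
  Mine1–S3: 90 × 5 = 450
  Mine2–S1: 25 × 10 = 250
  Mine3–S1: 15 × 11 = 165
  Mine3–S2: 85 × 4 = 340
  Mine3–S3: 20 × 10 = 200
Total cost = 1405.
So Mine1→S3 carries 90 tons.

90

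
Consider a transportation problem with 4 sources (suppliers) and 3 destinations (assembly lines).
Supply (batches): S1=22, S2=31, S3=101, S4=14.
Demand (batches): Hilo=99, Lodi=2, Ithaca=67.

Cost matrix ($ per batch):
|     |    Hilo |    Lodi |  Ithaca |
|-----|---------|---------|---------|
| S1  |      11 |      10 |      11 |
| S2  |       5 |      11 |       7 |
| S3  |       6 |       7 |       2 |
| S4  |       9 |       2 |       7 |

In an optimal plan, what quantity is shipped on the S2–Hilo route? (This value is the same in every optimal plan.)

31

Optimal shipments:
  S1 to Hilo: 22 × $11 = $242
  S2 to Hilo: 31 × $5 = $155
  S3 to Hilo: 34 × $6 = $204
  S3 to Ithaca: 67 × $2 = $134
  S4 to Hilo: 12 × $9 = $108
  S4 to Lodi: 2 × $2 = $4
Total cost = $847.
So S2→Hilo carries 31 batches.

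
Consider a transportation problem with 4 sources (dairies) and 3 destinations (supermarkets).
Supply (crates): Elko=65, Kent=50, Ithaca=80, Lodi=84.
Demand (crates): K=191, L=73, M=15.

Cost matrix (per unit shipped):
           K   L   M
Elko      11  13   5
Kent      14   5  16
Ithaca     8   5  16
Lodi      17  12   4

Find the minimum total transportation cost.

2723

An optimal shipping plan:
  Elko–K: 65 × 11 = 715
  Kent–L: 50 × 5 = 250
  Ithaca–K: 80 × 8 = 640
  Lodi–K: 46 × 17 = 782
  Lodi–L: 23 × 12 = 276
  Lodi–M: 15 × 4 = 60
Total = 715 + 250 + 640 + 782 + 276 + 60 = 2723.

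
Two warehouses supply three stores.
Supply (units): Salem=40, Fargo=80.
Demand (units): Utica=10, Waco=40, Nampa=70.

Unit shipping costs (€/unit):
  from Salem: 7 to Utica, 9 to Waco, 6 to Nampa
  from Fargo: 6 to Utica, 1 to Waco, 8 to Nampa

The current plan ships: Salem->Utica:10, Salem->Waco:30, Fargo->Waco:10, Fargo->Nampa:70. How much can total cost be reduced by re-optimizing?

Current plan cost = 10·7 + 30·9 + 10·1 + 70·8 = €910.
Optimal plan:
  Salem→Nampa: 40 × €6 = €240
  Fargo→Utica: 10 × €6 = €60
  Fargo→Waco: 40 × €1 = €40
  Fargo→Nampa: 30 × €8 = €240
Optimal cost = €580.
Saving = 910 − 580 = €330.

330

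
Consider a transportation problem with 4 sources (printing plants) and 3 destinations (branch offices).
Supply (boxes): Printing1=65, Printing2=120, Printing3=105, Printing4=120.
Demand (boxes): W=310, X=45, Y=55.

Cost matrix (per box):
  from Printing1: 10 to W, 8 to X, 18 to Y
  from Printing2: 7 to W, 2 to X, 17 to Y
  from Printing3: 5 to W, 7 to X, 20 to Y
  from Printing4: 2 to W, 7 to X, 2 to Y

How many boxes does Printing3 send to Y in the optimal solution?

Optimal shipments:
  Printing1–W: 65 × 10 = 650
  Printing2–W: 75 × 7 = 525
  Printing2–X: 45 × 2 = 90
  Printing3–W: 105 × 5 = 525
  Printing4–W: 65 × 2 = 130
  Printing4–Y: 55 × 2 = 110
Total cost = 2030.
The route Printing3→Y is not used.

0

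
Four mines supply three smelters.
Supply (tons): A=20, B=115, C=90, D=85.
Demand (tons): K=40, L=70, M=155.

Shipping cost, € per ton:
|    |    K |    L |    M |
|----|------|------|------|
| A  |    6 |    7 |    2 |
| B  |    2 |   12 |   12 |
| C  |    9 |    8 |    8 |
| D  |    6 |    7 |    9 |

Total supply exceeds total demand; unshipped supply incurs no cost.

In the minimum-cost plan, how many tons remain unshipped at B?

45

An optimal plan:
  A->M: 20 × €2 = €40
  B->K: 40 × €2 = €80
  B->M: 30 × €12 = €360
  C->M: 90 × €8 = €720
  D->L: 70 × €7 = €490
  D->M: 15 × €9 = €135
Total cost = €1825.
B ships 70 of its 115, leaving 45.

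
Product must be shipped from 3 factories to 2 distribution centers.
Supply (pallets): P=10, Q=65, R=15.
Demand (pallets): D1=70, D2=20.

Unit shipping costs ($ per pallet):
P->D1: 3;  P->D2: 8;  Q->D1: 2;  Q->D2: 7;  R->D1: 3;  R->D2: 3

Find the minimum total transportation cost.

An optimal shipping plan:
  P to D1: 10 pallets
  Q to D1: 60 pallets
  Q to D2: 5 pallets
  R to D2: 15 pallets
Total cost = $230.
(Supply check: P ships 10; Q ships 65; R ships 15.)

230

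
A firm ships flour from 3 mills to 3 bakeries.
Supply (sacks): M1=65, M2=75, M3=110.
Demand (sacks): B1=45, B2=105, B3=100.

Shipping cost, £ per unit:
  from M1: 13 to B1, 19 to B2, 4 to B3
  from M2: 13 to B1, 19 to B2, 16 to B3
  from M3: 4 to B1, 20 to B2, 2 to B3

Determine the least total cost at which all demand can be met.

One minimum-cost allocation:
  M1 to B2: 30 × £19 = £570
  M1 to B3: 35 × £4 = £140
  M2 to B2: 75 × £19 = £1425
  M3 to B1: 45 × £4 = £180
  M3 to B3: 65 × £2 = £130
Total = 570 + 140 + 1425 + 180 + 130 = £2445.

2445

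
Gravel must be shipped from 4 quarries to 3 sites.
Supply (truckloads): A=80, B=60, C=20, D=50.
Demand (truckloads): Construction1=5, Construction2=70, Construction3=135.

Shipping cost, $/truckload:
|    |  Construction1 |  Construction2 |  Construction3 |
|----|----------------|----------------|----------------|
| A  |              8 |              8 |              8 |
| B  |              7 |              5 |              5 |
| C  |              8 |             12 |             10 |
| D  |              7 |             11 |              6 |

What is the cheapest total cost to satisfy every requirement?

One minimum-cost allocation:
  A→Construction2: 70 × $8 = $560
  A→Construction3: 10 × $8 = $80
  B→Construction3: 60 × $5 = $300
  C→Construction1: 5 × $8 = $40
  C→Construction3: 15 × $10 = $150
  D→Construction3: 50 × $6 = $300
Total = 560 + 80 + 300 + 40 + 150 + 300 = $1430.

1430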